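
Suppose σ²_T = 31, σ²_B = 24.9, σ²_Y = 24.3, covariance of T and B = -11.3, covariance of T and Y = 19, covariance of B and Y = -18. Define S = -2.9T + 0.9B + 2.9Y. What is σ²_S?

σ²_S = 130.688

σ²_S = a²·σ²_T + b²·σ²_B + c²·σ²_Y + 2ab·covariance of T and B + 2ac·covariance of T and Y + 2bc·covariance of B and Y, with a = -2.9, b = 0.9, c = 2.9.
= 260.71 + 20.169 + 204.363 + 58.986 + (-319.58) + (-93.96)
= 130.688.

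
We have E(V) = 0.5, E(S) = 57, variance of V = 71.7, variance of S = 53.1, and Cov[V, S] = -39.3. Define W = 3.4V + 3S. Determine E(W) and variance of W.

E(W) = 3.4·E(V) + 3·E(S) = 3.4·0.5 + 3·57 = 172.7.
variance of W = a²·variance of V + b²·variance of S + 2ab·Cov[V, S] with a = 3.4, b = 3.
= 3.4²·71.7 + 3²·53.1 + 2·3.4·3·(-39.3)
= 828.852 + 477.9 + (-801.72) = 505.032.

E(W) = 172.7, variance of W = 505.032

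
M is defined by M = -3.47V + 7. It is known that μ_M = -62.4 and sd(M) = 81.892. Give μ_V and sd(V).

μ_V = 20, sd(V) = 23.6

From M = -3.47V + 7: μ_M = a·μ_V + b, so μ_V = (μ_M − b)/a = (-62.4 − 7)/(-3.47) = 20.
sd(M) = |a|·sd(V), so sd(V) = 81.892/|-3.47| = 23.6.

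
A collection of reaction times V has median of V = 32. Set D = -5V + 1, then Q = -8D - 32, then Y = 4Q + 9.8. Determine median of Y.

median of Y = 4969.8

median of D = (-5)·32 + 1 = -159.
median of Q = (-8)·(-159) + (-32) = 1240.
median of Y = 4·1240 + 9.8 = 4969.8.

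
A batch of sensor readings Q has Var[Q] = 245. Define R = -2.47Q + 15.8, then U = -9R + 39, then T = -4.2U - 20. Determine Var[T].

Var[R] = (-2.47)²·245 = 1494.7205.
Var[U] = (-9)²·1494.7205 = 121072.3605.
Var[T] = (-4.2)²·121072.3605 = 2135716.43922.

Var[T] = 2135716.43922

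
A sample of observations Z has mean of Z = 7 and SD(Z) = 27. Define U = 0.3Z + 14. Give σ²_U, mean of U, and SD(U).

σ²_U = 65.61, mean of U = 16.1, SD(U) = 8.1

U = 0.3Z + 14 is linear with a = 0.3, b = 14.
σ²_Z = 27² = 729.
σ²_U = a²·σ²_Z = 0.3²·729 = 65.61 (the additive constant 14 does not affect variance).
mean of U = a·mean of Z + b = 0.3·7 + 14 = 16.1.
SD(U) = |a|·SD(Z) = |0.3|·27 = 8.1.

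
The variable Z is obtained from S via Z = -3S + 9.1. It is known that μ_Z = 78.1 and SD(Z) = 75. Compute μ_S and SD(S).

From Z = -3S + 9.1: μ_Z = a·μ_S + b, so μ_S = (μ_Z − b)/a = (78.1 − 9.1)/(-3) = -23.
SD(Z) = |a|·SD(S), so SD(S) = 75/|-3| = 25.

μ_S = -23, SD(S) = 25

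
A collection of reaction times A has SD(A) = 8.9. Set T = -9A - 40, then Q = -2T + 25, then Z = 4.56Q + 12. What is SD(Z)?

SD(T) = |-9|·8.9 = 80.1.
SD(Q) = |-2|·80.1 = 160.2.
SD(Z) = |4.56|·160.2 = 730.512.

SD(Z) = 730.512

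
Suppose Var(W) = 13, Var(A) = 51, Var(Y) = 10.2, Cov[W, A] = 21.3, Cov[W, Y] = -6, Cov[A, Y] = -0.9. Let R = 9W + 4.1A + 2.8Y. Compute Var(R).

Var(R) = 3239.154

Var(R) = a²·Var(W) + b²·Var(A) + c²·Var(Y) + 2ab·Cov[W, A] + 2ac·Cov[W, Y] + 2bc·Cov[A, Y], with a = 9, b = 4.1, c = 2.8.
= 1053 + 857.31 + 79.968 + 1571.94 + (-302.4) + (-20.664)
= 3239.154.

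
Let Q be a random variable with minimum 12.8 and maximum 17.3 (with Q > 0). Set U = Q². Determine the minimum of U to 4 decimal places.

min(U) = 163.84

Q² is increasing on this domain, so min(U) comes from min(Q) = 12.8: min(U) = square(12.8) = 163.84.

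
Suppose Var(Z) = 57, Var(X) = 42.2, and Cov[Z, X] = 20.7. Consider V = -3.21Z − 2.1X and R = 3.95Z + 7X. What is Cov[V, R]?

Cov[V, R] = -1979.907

By bilinearity, Cov[V, R] = ac·Var(Z) + bd·Var(X) + (ad+bc)·Cov[Z, X], with a=-3.21, b=-2.1, c=3.95, d=7.
ac·Var(Z) = (-3.21)·3.95·57 = -722.7315
bd·Var(X) = (-2.1)·7·42.2 = -620.34
(ad+bc)·Cov[Z, X] = (-30.765)·20.7 = -636.8355
Cov[V, R] = -722.7315 + (-620.34) + (-636.8355) = -1979.907.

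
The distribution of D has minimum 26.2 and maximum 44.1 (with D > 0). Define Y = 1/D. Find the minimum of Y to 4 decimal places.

1/D is decreasing on this domain, so min(Y) comes from max(D) = 44.1: min(Y) = 1/(44.1) ≈ 0.0227.

min(Y) = 0.0227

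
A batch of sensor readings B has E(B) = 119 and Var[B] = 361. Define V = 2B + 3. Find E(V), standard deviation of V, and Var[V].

E(V) = 241, standard deviation of V = 38, Var[V] = 1444

V = 2B + 3 is linear with a = 2, b = 3.
E(V) = a·E(B) + b = 2·119 + 3 = 241.
standard deviation of B = √361 = 19.
standard deviation of V = |a|·standard deviation of B = |2|·19 = 38.
Var[V] = a²·Var[B] = 2²·361 = 1444 (the additive constant 3 does not affect variance).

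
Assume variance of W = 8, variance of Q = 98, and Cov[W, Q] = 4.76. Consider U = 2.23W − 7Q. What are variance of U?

variance of U = 4693.176

variance of U = a²·variance of W + b²·variance of Q + 2ab·Cov[W, Q] with a = 2.23, b = -7.
= 2.23²·8 + (-7)²·98 + 2·2.23·(-7)·4.76
= 39.7832 + 4802 + (-148.6072) = 4693.176.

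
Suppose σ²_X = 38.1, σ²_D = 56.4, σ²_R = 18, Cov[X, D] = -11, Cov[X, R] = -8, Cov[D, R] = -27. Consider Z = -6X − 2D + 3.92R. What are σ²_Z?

σ²_Z = 2409.4752

σ²_Z = a²·σ²_X + b²·σ²_D + c²·σ²_R + 2ab·Cov[X, D] + 2ac·Cov[X, R] + 2bc·Cov[D, R], with a = -6, b = -2, c = 3.92.
= 1371.6 + 225.6 + 276.5952 + (-264) + 376.32 + 423.36
= 2409.4752.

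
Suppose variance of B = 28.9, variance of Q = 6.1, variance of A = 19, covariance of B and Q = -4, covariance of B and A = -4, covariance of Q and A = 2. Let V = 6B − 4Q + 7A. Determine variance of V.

variance of V = 1813

variance of V = a²·variance of B + b²·variance of Q + c²·variance of A + 2ab·covariance of B and Q + 2ac·covariance of B and A + 2bc·covariance of Q and A, with a = 6, b = -4, c = 7.
= 1040.4 + 97.6 + 931 + 192 + (-336) + (-112)
= 1813.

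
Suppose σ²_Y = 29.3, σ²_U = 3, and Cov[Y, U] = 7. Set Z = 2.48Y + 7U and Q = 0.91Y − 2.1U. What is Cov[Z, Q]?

Cov[Z, Q] = 30.15824

By bilinearity, Cov[Z, Q] = ac·σ²_Y + bd·σ²_U + (ad+bc)·Cov[Y, U], with a=2.48, b=7, c=0.91, d=-2.1.
ac·σ²_Y = 2.48·0.91·29.3 = 66.12424
bd·σ²_U = 7·(-2.1)·3 = -44.1
(ad+bc)·Cov[Y, U] = (1.162)·7 = 8.134
Cov[Z, Q] = 66.12424 + (-44.1) + 8.134 = 30.15824.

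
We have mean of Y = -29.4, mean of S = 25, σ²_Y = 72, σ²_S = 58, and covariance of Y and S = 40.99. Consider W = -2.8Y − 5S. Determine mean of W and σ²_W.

mean of W = -42.68, σ²_W = 3162.2

mean of W = (-2.8)·mean of Y + (-5)·mean of S = (-2.8)·(-29.4) + (-5)·25 = -42.68.
σ²_W = a²·σ²_Y + b²·σ²_S + 2ab·covariance of Y and S with a = -2.8, b = -5.
= (-2.8)²·72 + (-5)²·58 + 2·(-2.8)·(-5)·40.99
= 564.48 + 1450 + 1147.72 = 3162.2.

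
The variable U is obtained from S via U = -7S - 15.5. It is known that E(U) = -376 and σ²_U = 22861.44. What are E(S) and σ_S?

From U = -7S - 15.5: E(U) = a·E(S) + b, so E(S) = (E(U) − b)/a = (-376 − (-15.5))/(-7) = 51.5.
σ_U = √22861.44 = 151.2.
σ_U = |a|·σ_S, so σ_S = 151.2/|-7| = 21.6.

E(S) = 51.5, σ_S = 21.6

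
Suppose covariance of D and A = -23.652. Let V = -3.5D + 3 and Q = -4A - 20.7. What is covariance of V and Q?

covariance of V and Q = a·c·covariance of D and A = (-3.5)·(-4)·(-23.652) = -331.128. Additive constants drop out.

covariance of V and Q = -331.128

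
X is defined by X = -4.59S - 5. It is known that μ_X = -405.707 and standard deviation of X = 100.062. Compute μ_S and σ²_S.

From X = -4.59S - 5: μ_X = a·μ_S + b, so μ_S = (μ_X − b)/a = (-405.707 − (-5))/(-4.59) = 87.3.
σ²_X = 100.062² = 10012.403844.
σ²_X = a²·σ²_S, so σ²_S = 10012.403844/(-4.59)² = 475.24.

μ_S = 87.3, σ²_S = 475.24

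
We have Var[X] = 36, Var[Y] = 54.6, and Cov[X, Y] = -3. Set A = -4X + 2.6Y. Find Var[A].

Var[A] = a²·Var[X] + b²·Var[Y] + 2ab·Cov[X, Y] with a = -4, b = 2.6.
= (-4)²·36 + 2.6²·54.6 + 2·(-4)·2.6·(-3)
= 576 + 369.096 + 62.4 = 1007.496.

Var[A] = 1007.496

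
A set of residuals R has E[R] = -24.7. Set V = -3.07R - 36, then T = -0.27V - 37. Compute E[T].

E[T] = -47.75383

E[V] = (-3.07)·(-24.7) + (-36) = 39.829.
E[T] = (-0.27)·39.829 + (-37) = -47.75383.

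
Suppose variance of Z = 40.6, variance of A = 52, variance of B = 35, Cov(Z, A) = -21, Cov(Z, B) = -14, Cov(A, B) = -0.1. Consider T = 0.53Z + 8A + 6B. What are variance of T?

variance of T = a²·variance of Z + b²·variance of A + c²·variance of B + 2ab·Cov(Z, A) + 2ac·Cov(Z, B) + 2bc·Cov(A, B), with a = 0.53, b = 8, c = 6.
= 11.40454 + 3328 + 1260 + (-178.08) + (-89.04) + (-9.6)
= 4322.68454.

variance of T = 4322.68454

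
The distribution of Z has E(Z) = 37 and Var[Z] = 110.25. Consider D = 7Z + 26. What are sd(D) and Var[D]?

sd(D) = 73.5, Var[D] = 5402.25

D = 7Z + 26 is linear with a = 7, b = 26.
sd(Z) = √110.25 = 10.5.
sd(D) = |a|·sd(Z) = |7|·10.5 = 73.5.
Var[D] = a²·Var[Z] = 7²·110.25 = 5402.25 (the additive constant 26 does not affect variance).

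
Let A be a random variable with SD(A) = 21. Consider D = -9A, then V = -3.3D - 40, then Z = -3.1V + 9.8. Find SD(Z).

SD(Z) = 1933.47

SD(D) = |-9|·21 = 189.
SD(V) = |-3.3|·189 = 623.7.
SD(Z) = |-3.1|·623.7 = 1933.47.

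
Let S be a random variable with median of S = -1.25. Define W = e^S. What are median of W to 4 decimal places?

median of W = 0.2865

e^S is monotone on this domain, so median of W = exp(-1.25) ≈ 0.2865.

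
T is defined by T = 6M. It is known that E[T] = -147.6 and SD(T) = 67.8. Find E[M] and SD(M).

From T = 6M: E[T] = a·E[M] + b, so E[M] = (E[T] − b)/a = (-147.6 − 0)/6 = -24.6.
SD(T) = |a|·SD(M), so SD(M) = 67.8/|6| = 11.3.

E[M] = -24.6, SD(M) = 11.3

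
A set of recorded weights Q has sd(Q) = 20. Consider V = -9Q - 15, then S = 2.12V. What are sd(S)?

sd(S) = 381.6

sd(V) = |-9|·20 = 180.
sd(S) = |2.12|·180 = 381.6.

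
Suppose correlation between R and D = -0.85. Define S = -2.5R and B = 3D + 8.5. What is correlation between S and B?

correlation between S and B = 0.85

Linear rescalings preserve |correlation|; the slopes -2.5 and 3 have opposite signs, so the correlation flips sign: correlation between S and B = −correlation between R and D = 0.85.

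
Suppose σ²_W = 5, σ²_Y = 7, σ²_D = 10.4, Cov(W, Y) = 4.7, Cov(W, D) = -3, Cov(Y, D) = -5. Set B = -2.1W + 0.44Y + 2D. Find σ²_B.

σ²_B = a²·σ²_W + b²·σ²_Y + c²·σ²_D + 2ab·Cov(W, Y) + 2ac·Cov(W, D) + 2bc·Cov(Y, D), with a = -2.1, b = 0.44, c = 2.
= 22.05 + 1.3552 + 41.6 + (-8.6856) + 25.2 + (-8.8)
= 72.7196.

σ²_B = 72.7196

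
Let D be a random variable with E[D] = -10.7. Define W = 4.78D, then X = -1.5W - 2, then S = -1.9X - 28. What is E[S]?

E[W] = 4.78·(-10.7) = -51.146.
E[X] = (-1.5)·(-51.146) + (-2) = 74.719.
E[S] = (-1.9)·74.719 + (-28) = -169.9661.

E[S] = -169.9661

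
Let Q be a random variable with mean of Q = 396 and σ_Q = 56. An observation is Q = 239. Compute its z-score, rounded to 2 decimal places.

z = (Q − mean of Q) / σ_Q = (239 − 396) / 56 ≈ -2.80.

z = -2.80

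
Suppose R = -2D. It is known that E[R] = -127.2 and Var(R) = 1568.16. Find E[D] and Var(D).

From R = -2D: E[R] = a·E[D] + b, so E[D] = (E[R] − b)/a = (-127.2 − 0)/(-2) = 63.6.
Var(R) = a²·Var(D), so Var(D) = 1568.16/(-2)² = 392.04.

E[D] = 63.6, Var(D) = 392.04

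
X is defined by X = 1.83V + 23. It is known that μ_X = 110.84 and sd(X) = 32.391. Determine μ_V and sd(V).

μ_V = 48, sd(V) = 17.7

From X = 1.83V + 23: μ_X = a·μ_V + b, so μ_V = (μ_X − b)/a = (110.84 − 23)/1.83 = 48.
sd(X) = |a|·sd(V), so sd(V) = 32.391/|1.83| = 17.7.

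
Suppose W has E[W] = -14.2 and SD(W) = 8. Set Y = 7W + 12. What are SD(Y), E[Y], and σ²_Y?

SD(Y) = 56, E[Y] = -87.4, σ²_Y = 3136

Y = 7W + 12 is linear with a = 7, b = 12.
SD(Y) = |a|·SD(W) = |7|·8 = 56.
E[Y] = a·E[W] + b = 7·(-14.2) + 12 = -87.4.
σ²_W = 8² = 64.
σ²_Y = a²·σ²_W = 7²·64 = 3136 (the additive constant 12 does not affect variance).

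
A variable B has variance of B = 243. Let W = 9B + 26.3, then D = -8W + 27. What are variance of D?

variance of D = 1259712

variance of W = 9²·243 = 19683.
variance of D = (-8)²·19683 = 1259712.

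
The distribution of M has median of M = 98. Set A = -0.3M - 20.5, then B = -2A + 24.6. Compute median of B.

median of B = 124.4

median of A = (-0.3)·98 + (-20.5) = -49.9.
median of B = (-2)·(-49.9) + 24.6 = 124.4.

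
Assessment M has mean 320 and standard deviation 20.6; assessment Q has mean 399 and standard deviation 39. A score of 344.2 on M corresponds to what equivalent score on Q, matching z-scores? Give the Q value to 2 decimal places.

Q = 444.82

z = (344.2 − 320)/20.6 ≈ 1.1748.
Q = 399 + z·39 = 399 + (344.2 − 320)·39/20.6 ≈ 444.82.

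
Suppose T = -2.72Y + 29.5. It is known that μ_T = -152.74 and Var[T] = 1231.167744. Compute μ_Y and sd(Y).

From T = -2.72Y + 29.5: μ_T = a·μ_Y + b, so μ_Y = (μ_T − b)/a = (-152.74 − 29.5)/(-2.72) = 67.
sd(T) = √1231.167744 = 35.088.
sd(T) = |a|·sd(Y), so sd(Y) = 35.088/|-2.72| = 12.9.

μ_Y = 67, sd(Y) = 12.9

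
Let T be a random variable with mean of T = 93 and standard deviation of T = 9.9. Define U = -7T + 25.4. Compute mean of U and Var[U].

U = -7T + 25.4 is linear with a = -7, b = 25.4.
mean of U = a·mean of T + b = (-7)·93 + 25.4 = -625.6.
Var[T] = 9.9² = 98.01.
Var[U] = a²·Var[T] = (-7)²·98.01 = 4802.49 (the additive constant 25.4 does not affect variance).

mean of U = -625.6, Var[U] = 4802.49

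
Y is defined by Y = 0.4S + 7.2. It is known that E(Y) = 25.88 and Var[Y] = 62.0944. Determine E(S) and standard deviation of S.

E(S) = 46.7, standard deviation of S = 19.7

From Y = 0.4S + 7.2: E(Y) = a·E(S) + b, so E(S) = (E(Y) − b)/a = (25.88 − 7.2)/0.4 = 46.7.
standard deviation of Y = √62.0944 = 7.88.
standard deviation of Y = |a|·standard deviation of S, so standard deviation of S = 7.88/|0.4| = 19.7.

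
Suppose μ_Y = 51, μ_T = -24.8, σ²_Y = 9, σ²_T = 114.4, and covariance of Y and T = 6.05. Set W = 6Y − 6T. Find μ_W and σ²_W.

μ_W = 454.8, σ²_W = 4006.8

μ_W = 6·μ_Y + (-6)·μ_T = 6·51 + (-6)·(-24.8) = 454.8.
σ²_W = a²·σ²_Y + b²·σ²_T + 2ab·covariance of Y and T with a = 6, b = -6.
= 6²·9 + (-6)²·114.4 + 2·6·(-6)·6.05
= 324 + 4118.4 + (-435.6) = 4006.8.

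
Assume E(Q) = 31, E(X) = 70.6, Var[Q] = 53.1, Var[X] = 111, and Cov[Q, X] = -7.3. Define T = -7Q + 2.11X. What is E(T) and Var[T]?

E(T) = (-7)·E(Q) + 2.11·E(X) = (-7)·31 + 2.11·70.6 = -68.034.
Var[T] = a²·Var[Q] + b²·Var[X] + 2ab·Cov[Q, X] with a = -7, b = 2.11.
= (-7)²·53.1 + 2.11²·111 + 2·(-7)·2.11·(-7.3)
= 2601.9 + 494.1831 + 215.642 = 3311.7251.

E(T) = -68.034, Var[T] = 3311.7251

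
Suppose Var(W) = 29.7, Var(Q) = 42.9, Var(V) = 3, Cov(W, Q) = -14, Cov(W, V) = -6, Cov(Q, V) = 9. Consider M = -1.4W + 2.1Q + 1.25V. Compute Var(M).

Var(M) = 402.6585

Var(M) = a²·Var(W) + b²·Var(Q) + c²·Var(V) + 2ab·Cov(W, Q) + 2ac·Cov(W, V) + 2bc·Cov(Q, V), with a = -1.4, b = 2.1, c = 1.25.
= 58.212 + 189.189 + 4.6875 + 82.32 + 21 + 47.25
= 402.6585.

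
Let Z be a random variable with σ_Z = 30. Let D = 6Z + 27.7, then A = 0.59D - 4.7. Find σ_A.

σ_A = 106.2

σ_D = |6|·30 = 180.
σ_A = |0.59|·180 = 106.2.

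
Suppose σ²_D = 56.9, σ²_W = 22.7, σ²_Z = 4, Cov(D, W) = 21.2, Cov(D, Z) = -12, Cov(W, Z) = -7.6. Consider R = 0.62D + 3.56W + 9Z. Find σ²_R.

σ²_R = 106.22036

σ²_R = a²·σ²_D + b²·σ²_W + c²·σ²_Z + 2ab·Cov(D, W) + 2ac·Cov(D, Z) + 2bc·Cov(W, Z), with a = 0.62, b = 3.56, c = 9.
= 21.87236 + 287.69072 + 324 + 93.58528 + (-133.92) + (-487.008)
= 106.22036.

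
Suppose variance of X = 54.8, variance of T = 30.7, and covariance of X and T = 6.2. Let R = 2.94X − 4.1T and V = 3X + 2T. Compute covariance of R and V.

By bilinearity, covariance of R and V = ac·variance of X + bd·variance of T + (ad+bc)·covariance of X and T, with a=2.94, b=-4.1, c=3, d=2.
ac·variance of X = 2.94·3·54.8 = 483.336
bd·variance of T = (-4.1)·2·30.7 = -251.74
(ad+bc)·covariance of X and T = (-6.42)·6.2 = -39.804
covariance of R and V = 483.336 + (-251.74) + (-39.804) = 191.792.

covariance of R and V = 191.792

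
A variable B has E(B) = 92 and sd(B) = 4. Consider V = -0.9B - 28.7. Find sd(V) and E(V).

sd(V) = 3.6, E(V) = -111.5

V = -0.9B - 28.7 is linear with a = -0.9, b = -28.7.
sd(V) = |a|·sd(B) = |-0.9|·4 = 3.6.
E(V) = a·E(B) + b = (-0.9)·92 + (-28.7) = -111.5.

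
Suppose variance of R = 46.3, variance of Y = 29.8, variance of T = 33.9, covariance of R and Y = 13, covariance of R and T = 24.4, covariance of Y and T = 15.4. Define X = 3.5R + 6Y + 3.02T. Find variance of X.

variance of X = 3569.06856

variance of X = a²·variance of R + b²·variance of Y + c²·variance of T + 2ab·covariance of R and Y + 2ac·covariance of R and T + 2bc·covariance of Y and T, with a = 3.5, b = 6, c = 3.02.
= 567.175 + 1072.8 + 309.18156 + 546 + 515.816 + 558.096
= 3569.06856.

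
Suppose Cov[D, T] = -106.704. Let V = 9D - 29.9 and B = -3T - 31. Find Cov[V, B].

Cov[V, B] = 2881.008

Cov[V, B] = a·c·Cov[D, T] = 9·(-3)·(-106.704) = 2881.008. Additive constants drop out.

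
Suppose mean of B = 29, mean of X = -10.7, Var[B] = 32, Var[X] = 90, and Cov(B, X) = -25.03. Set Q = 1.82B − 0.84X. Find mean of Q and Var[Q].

mean of Q = 61.768, Var[Q] = 246.032528

mean of Q = 1.82·mean of B + (-0.84)·mean of X = 1.82·29 + (-0.84)·(-10.7) = 61.768.
Var[Q] = a²·Var[B] + b²·Var[X] + 2ab·Cov(B, X) with a = 1.82, b = -0.84.
= 1.82²·32 + (-0.84)²·90 + 2·1.82·(-0.84)·(-25.03)
= 105.9968 + 63.504 + 76.531728 = 246.032528.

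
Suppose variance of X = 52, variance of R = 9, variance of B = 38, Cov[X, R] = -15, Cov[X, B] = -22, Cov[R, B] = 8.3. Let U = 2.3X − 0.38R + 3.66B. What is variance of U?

variance of U = a²·variance of X + b²·variance of R + c²·variance of B + 2ab·Cov[X, R] + 2ac·Cov[X, B] + 2bc·Cov[R, B], with a = 2.3, b = -0.38, c = 3.66.
= 275.08 + 1.2996 + 509.0328 + 26.22 + (-370.392) + (-23.08728)
= 418.15312.

variance of U = 418.15312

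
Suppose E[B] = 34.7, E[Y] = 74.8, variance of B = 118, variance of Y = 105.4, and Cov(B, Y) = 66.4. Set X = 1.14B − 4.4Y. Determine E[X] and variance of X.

E[X] = 1.14·E[B] + (-4.4)·E[Y] = 1.14·34.7 + (-4.4)·74.8 = -289.562.
variance of X = a²·variance of B + b²·variance of Y + 2ab·Cov(B, Y) with a = 1.14, b = -4.4.
= 1.14²·118 + (-4.4)²·105.4 + 2·1.14·(-4.4)·66.4
= 153.3528 + 2040.544 + (-666.1248) = 1527.772.

E[X] = -289.562, variance of X = 1527.772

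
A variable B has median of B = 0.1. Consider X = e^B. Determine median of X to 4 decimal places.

median of X = 1.1052

e^B is monotone on this domain, so median of X = exp(0.1) ≈ 1.1052.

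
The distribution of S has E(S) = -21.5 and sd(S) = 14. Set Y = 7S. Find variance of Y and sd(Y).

Y = 7S is linear with a = 7, b = 0.
variance of S = 14² = 196.
variance of Y = a²·variance of S = 7²·196 = 9604.
sd(Y) = |a|·sd(S) = |7|·14 = 98.

variance of Y = 9604, sd(Y) = 98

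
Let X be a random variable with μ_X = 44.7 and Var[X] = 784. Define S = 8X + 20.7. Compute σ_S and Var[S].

σ_S = 224, Var[S] = 50176

S = 8X + 20.7 is linear with a = 8, b = 20.7.
σ_X = √784 = 28.
σ_S = |a|·σ_X = |8|·28 = 224.
Var[S] = a²·Var[X] = 8²·784 = 50176 (the additive constant 20.7 does not affect variance).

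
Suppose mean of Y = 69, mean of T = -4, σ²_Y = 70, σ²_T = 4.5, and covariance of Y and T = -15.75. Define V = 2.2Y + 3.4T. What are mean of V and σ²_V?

mean of V = 2.2·mean of Y + 3.4·mean of T = 2.2·69 + 3.4·(-4) = 138.2.
σ²_V = a²·σ²_Y + b²·σ²_T + 2ab·covariance of Y and T with a = 2.2, b = 3.4.
= 2.2²·70 + 3.4²·4.5 + 2·2.2·3.4·(-15.75)
= 338.8 + 52.02 + (-235.62) = 155.2.

mean of V = 138.2, σ²_V = 155.2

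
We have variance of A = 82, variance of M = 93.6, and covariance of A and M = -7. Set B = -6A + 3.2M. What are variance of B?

variance of B = a²·variance of A + b²·variance of M + 2ab·covariance of A and M with a = -6, b = 3.2.
= (-6)²·82 + 3.2²·93.6 + 2·(-6)·3.2·(-7)
= 2952 + 958.464 + 268.8 = 4179.264.

variance of B = 4179.264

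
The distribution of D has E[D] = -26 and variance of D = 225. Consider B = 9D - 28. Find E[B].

B = 9D - 28 is linear with a = 9, b = -28.
E[B] = a·E[D] + b = 9·(-26) + (-28) = -262.

E[B] = -262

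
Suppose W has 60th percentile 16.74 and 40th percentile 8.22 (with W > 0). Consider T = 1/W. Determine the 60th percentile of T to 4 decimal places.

60th percentile of T = 0.1217

1/W is decreasing on W > 0, so percentile order reverses: P_{60}(T) uses P_{40}(W) = 8.22.
P_{60}(T) = 1/8.22 ≈ 0.1217.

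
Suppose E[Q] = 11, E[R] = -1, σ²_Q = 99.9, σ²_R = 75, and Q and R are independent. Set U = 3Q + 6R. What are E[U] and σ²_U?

E[U] = 3·E[Q] + 6·E[R] = 3·11 + 6·(-1) = 27.
σ²_U = a²·σ²_Q + b²·σ²_R + 2ab·Cov[Q, R] with a = 3, b = 6.
Independence gives Cov[Q, R] = 0.
= 3²·99.9 + 6²·75 + 2·3·6·0
= 899.1 + 2700 + 0 = 3599.1.

E[U] = 27, σ²_U = 3599.1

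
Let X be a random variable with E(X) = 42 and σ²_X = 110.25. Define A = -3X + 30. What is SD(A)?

A = -3X + 30 is linear with a = -3, b = 30.
SD(X) = √110.25 = 10.5.
SD(A) = |a|·SD(X) = |-3|·10.5 = 31.5.

SD(A) = 31.5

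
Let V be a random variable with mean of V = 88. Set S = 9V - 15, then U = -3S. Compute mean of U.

mean of U = -2331

mean of S = 9·88 + (-15) = 777.
mean of U = (-3)·777 = -2331.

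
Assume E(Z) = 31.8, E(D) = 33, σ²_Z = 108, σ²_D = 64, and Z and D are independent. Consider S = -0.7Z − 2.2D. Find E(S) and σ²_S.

E(S) = (-0.7)·E(Z) + (-2.2)·E(D) = (-0.7)·31.8 + (-2.2)·33 = -94.86.
σ²_S = a²·σ²_Z + b²·σ²_D + 2ab·covariance of Z and D with a = -0.7, b = -2.2.
Independence gives covariance of Z and D = 0.
= (-0.7)²·108 + (-2.2)²·64 + 2·(-0.7)·(-2.2)·0
= 52.92 + 309.76 + 0 = 362.68.

E(S) = -94.86, σ²_S = 362.68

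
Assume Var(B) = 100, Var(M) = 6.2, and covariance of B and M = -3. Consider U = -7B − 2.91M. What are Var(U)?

Var(U) = a²·Var(B) + b²·Var(M) + 2ab·covariance of B and M with a = -7, b = -2.91.
= (-7)²·100 + (-2.91)²·6.2 + 2·(-7)·(-2.91)·(-3)
= 4900 + 52.50222 + (-122.22) = 4830.28222.

Var(U) = 4830.28222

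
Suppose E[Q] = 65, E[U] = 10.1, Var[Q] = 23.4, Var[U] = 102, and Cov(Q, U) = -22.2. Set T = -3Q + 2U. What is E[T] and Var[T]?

E[T] = (-3)·E[Q] + 2·E[U] = (-3)·65 + 2·10.1 = -174.8.
Var[T] = a²·Var[Q] + b²·Var[U] + 2ab·Cov(Q, U) with a = -3, b = 2.
= (-3)²·23.4 + 2²·102 + 2·(-3)·2·(-22.2)
= 210.6 + 408 + 266.4 = 885.

E[T] = -174.8, Var[T] = 885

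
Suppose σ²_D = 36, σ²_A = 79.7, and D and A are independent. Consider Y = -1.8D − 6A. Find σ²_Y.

σ²_Y = a²·σ²_D + b²·σ²_A + 2ab·Cov(D, A) with a = -1.8, b = -6.
Independence gives Cov(D, A) = 0.
= (-1.8)²·36 + (-6)²·79.7 + 2·(-1.8)·(-6)·0
= 116.64 + 2869.2 + 0 = 2985.84.

σ²_Y = 2985.84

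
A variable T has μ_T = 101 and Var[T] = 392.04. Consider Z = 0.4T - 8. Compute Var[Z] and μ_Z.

Var[Z] = 62.7264, μ_Z = 32.4

Z = 0.4T - 8 is linear with a = 0.4, b = -8.
Var[Z] = a²·Var[T] = 0.4²·392.04 = 62.7264 (the additive constant -8 does not affect variance).
μ_Z = a·μ_T + b = 0.4·101 + (-8) = 32.4.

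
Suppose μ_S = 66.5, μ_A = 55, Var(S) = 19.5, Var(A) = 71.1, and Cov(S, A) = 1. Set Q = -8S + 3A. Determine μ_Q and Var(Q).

μ_Q = (-8)·μ_S + 3·μ_A = (-8)·66.5 + 3·55 = -367.
Var(Q) = a²·Var(S) + b²·Var(A) + 2ab·Cov(S, A) with a = -8, b = 3.
= (-8)²·19.5 + 3²·71.1 + 2·(-8)·3·1
= 1248 + 639.9 + (-48) = 1839.9.

μ_Q = -367, Var(Q) = 1839.9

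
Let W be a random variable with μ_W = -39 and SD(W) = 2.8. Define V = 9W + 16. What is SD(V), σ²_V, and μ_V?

SD(V) = 25.2, σ²_V = 635.04, μ_V = -335

V = 9W + 16 is linear with a = 9, b = 16.
SD(V) = |a|·SD(W) = |9|·2.8 = 25.2.
σ²_W = 2.8² = 7.84.
σ²_V = a²·σ²_W = 9²·7.84 = 635.04 (the additive constant 16 does not affect variance).
μ_V = a·μ_W + b = 9·(-39) + 16 = -335.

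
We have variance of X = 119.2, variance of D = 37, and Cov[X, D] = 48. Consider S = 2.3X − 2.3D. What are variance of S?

variance of S = 318.458

variance of S = a²·variance of X + b²·variance of D + 2ab·Cov[X, D] with a = 2.3, b = -2.3.
= 2.3²·119.2 + (-2.3)²·37 + 2·2.3·(-2.3)·48
= 630.568 + 195.73 + (-507.84) = 318.458.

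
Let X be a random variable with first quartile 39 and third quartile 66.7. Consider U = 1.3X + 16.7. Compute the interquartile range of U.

IQR of X = Q3 − Q1 = 66.7 − 39 = 27.7.
Under U = aX + b, IQR(U) = |a|·IQR(X) = |1.3|·27.7 = 36.01 (shifts cancel; spread scales by |a|).

IQR(U) = 36.01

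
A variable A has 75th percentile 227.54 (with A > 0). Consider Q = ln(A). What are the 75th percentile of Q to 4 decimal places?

75th percentile of Q = 5.4273

ln(A) is increasing, so P_{75}(Q) = g(P_{75}(A)) ≈ 5.4273.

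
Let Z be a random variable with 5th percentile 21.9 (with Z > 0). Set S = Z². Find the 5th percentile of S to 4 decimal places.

5th percentile of S = 479.61

Z² is increasing, so P_{5}(S) = g(P_{5}(Z)) = 479.61.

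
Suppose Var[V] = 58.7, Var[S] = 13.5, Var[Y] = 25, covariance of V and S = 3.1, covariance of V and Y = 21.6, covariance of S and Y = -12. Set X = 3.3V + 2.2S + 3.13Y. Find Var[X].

Var[X] = 1275.4663

Var[X] = a²·Var[V] + b²·Var[S] + c²·Var[Y] + 2ab·covariance of V and S + 2ac·covariance of V and Y + 2bc·covariance of S and Y, with a = 3.3, b = 2.2, c = 3.13.
= 639.243 + 65.34 + 244.9225 + 45.012 + 446.2128 + (-165.264)
= 1275.4663.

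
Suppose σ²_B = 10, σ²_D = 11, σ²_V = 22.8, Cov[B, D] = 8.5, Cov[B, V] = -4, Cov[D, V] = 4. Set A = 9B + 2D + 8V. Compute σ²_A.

σ²_A = a²·σ²_B + b²·σ²_D + c²·σ²_V + 2ab·Cov[B, D] + 2ac·Cov[B, V] + 2bc·Cov[D, V], with a = 9, b = 2, c = 8.
= 810 + 44 + 1459.2 + 306 + (-576) + 128
= 2171.2.

σ²_A = 2171.2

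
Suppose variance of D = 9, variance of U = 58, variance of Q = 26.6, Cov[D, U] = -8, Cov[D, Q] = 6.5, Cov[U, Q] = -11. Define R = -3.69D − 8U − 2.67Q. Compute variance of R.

variance of R = a²·variance of D + b²·variance of U + c²·variance of Q + 2ab·Cov[D, U] + 2ac·Cov[D, Q] + 2bc·Cov[U, Q], with a = -3.69, b = -8, c = -2.67.
= 122.5449 + 3712 + 189.62874 + (-472.32) + 128.0799 + (-469.92)
= 3210.01354.

variance of R = 3210.01354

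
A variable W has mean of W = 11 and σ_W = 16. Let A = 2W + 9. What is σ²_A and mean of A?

A = 2W + 9 is linear with a = 2, b = 9.
σ²_W = 16² = 256.
σ²_A = a²·σ²_W = 2²·256 = 1024 (the additive constant 9 does not affect variance).
mean of A = a·mean of W + b = 2·11 + 9 = 31.

σ²_A = 1024, mean of A = 31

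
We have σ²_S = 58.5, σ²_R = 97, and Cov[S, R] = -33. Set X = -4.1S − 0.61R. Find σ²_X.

σ²_X = a²·σ²_S + b²·σ²_R + 2ab·Cov[S, R] with a = -4.1, b = -0.61.
= (-4.1)²·58.5 + (-0.61)²·97 + 2·(-4.1)·(-0.61)·(-33)
= 983.385 + 36.0937 + (-165.066) = 854.4127.

σ²_X = 854.4127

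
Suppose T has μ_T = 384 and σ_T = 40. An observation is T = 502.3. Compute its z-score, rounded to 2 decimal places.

z = (T − μ_T) / σ_T = (502.3 − 384) / 40 ≈ 2.96.

z = 2.96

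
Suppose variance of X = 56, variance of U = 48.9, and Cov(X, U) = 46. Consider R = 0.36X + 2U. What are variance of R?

variance of R = a²·variance of X + b²·variance of U + 2ab·Cov(X, U) with a = 0.36, b = 2.
= 0.36²·56 + 2²·48.9 + 2·0.36·2·46
= 7.2576 + 195.6 + 66.24 = 269.0976.

variance of R = 269.0976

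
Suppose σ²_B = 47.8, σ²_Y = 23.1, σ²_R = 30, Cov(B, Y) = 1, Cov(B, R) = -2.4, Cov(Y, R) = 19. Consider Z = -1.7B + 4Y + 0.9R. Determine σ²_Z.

σ²_Z = a²·σ²_B + b²·σ²_Y + c²·σ²_R + 2ab·Cov(B, Y) + 2ac·Cov(B, R) + 2bc·Cov(Y, R), with a = -1.7, b = 4, c = 0.9.
= 138.142 + 369.6 + 24.3 + (-13.6) + 7.344 + 136.8
= 662.586.

σ²_Z = 662.586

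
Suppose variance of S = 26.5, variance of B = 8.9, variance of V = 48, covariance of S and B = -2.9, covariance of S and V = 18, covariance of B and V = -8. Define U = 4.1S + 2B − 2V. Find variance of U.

variance of U = 394.305

variance of U = a²·variance of S + b²·variance of B + c²·variance of V + 2ab·covariance of S and B + 2ac·covariance of S and V + 2bc·covariance of B and V, with a = 4.1, b = 2, c = -2.
= 445.465 + 35.6 + 192 + (-47.56) + (-295.2) + 64
= 394.305.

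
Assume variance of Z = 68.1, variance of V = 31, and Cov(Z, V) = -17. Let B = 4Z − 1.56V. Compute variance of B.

variance of B = a²·variance of Z + b²·variance of V + 2ab·Cov(Z, V) with a = 4, b = -1.56.
= 4²·68.1 + (-1.56)²·31 + 2·4·(-1.56)·(-17)
= 1089.6 + 75.4416 + 212.16 = 1377.2016.

variance of B = 1377.2016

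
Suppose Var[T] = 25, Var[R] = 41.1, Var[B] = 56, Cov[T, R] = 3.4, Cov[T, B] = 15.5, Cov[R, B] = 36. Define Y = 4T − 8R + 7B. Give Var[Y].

Var[Y] = 2392.8

Var[Y] = a²·Var[T] + b²·Var[R] + c²·Var[B] + 2ab·Cov[T, R] + 2ac·Cov[T, B] + 2bc·Cov[R, B], with a = 4, b = -8, c = 7.
= 400 + 2630.4 + 2744 + (-217.6) + 868 + (-4032)
= 2392.8.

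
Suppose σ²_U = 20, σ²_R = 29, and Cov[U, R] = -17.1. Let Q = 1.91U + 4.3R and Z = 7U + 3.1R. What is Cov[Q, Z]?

Cov[Q, Z] = 38.0109

By bilinearity, Cov[Q, Z] = ac·σ²_U + bd·σ²_R + (ad+bc)·Cov[U, R], with a=1.91, b=4.3, c=7, d=3.1.
ac·σ²_U = 1.91·7·20 = 267.4
bd·σ²_R = 4.3·3.1·29 = 386.57
(ad+bc)·Cov[U, R] = (36.021)·(-17.1) = -615.9591
Cov[Q, Z] = 267.4 + 386.57 + (-615.9591) = 38.0109.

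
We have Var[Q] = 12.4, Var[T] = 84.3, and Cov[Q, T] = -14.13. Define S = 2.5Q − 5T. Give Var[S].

Var[S] = a²·Var[Q] + b²·Var[T] + 2ab·Cov[Q, T] with a = 2.5, b = -5.
= 2.5²·12.4 + (-5)²·84.3 + 2·2.5·(-5)·(-14.13)
= 77.5 + 2107.5 + 353.25 = 2538.25.

Var[S] = 2538.25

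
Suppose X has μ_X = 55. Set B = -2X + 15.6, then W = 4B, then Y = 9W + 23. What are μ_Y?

μ_Y = -3375.4

μ_B = (-2)·55 + 15.6 = -94.4.
μ_W = 4·(-94.4) = -377.6.
μ_Y = 9·(-377.6) + 23 = -3375.4.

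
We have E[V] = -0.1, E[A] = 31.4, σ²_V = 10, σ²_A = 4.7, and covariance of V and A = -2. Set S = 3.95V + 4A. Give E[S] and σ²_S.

E[S] = 3.95·E[V] + 4·E[A] = 3.95·(-0.1) + 4·31.4 = 125.205.
σ²_S = a²·σ²_V + b²·σ²_A + 2ab·covariance of V and A with a = 3.95, b = 4.
= 3.95²·10 + 4²·4.7 + 2·3.95·4·(-2)
= 156.025 + 75.2 + (-63.2) = 168.025.

E[S] = 125.205, σ²_S = 168.025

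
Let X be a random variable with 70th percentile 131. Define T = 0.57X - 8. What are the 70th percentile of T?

70th percentile of T = 66.67

Since a = 0.57 > 0 the transformation is increasing, so the 70th percentile of T = a·(P_{70} of X) + b = 0.57·131 + (-8) = 66.67.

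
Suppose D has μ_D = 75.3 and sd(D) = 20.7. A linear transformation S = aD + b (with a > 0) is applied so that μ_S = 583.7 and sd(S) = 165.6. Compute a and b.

sd(S) = a·sd(D) (a > 0), so a = 165.6/20.7 = 8.
μ_S = a·μ_D + b, so b = 583.7 − 8·75.3 = -18.7.

a = 8, b = -18.7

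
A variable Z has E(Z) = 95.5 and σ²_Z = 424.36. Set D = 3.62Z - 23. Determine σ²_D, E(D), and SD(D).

σ²_D = 5560.983184, E(D) = 322.71, SD(D) = 74.572

D = 3.62Z - 23 is linear with a = 3.62, b = -23.
σ²_D = a²·σ²_Z = 3.62²·424.36 = 5560.983184 (the additive constant -23 does not affect variance).
E(D) = a·E(Z) + b = 3.62·95.5 + (-23) = 322.71.
SD(Z) = √424.36 = 20.6.
SD(D) = |a|·SD(Z) = |3.62|·20.6 = 74.572.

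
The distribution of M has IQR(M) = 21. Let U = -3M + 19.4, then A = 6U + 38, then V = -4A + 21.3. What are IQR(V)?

IQR(U) = |-3|·21 = 63.
IQR(A) = |6|·63 = 378.
IQR(V) = |-4|·378 = 1512.

IQR(V) = 1512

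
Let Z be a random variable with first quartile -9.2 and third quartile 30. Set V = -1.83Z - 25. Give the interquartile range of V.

IQR of Z = Q3 − Q1 = 30 − (-9.2) = 39.2.
Under V = aZ + b, IQR(V) = |a|·IQR(Z) = |-1.83|·39.2 = 71.736 (shifts cancel; spread scales by |a|).

IQR(V) = 71.736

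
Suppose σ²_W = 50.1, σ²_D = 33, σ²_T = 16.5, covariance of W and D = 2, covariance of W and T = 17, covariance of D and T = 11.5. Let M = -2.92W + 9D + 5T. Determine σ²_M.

σ²_M = a²·σ²_W + b²·σ²_D + c²·σ²_T + 2ab·covariance of W and D + 2ac·covariance of W and T + 2bc·covariance of D and T, with a = -2.92, b = 9, c = 5.
= 427.17264 + 2673 + 412.5 + (-105.12) + (-496.4) + 1035
= 3946.15264.

σ²_M = 3946.15264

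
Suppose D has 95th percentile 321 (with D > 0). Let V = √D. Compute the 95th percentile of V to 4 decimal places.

√D is increasing, so P_{95}(V) = g(P_{95}(D)) ≈ 17.9165.

95th percentile of V = 17.9165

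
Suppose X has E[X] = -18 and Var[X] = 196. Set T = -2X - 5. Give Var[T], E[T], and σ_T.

Var[T] = 784, E[T] = 31, σ_T = 28

T = -2X - 5 is linear with a = -2, b = -5.
Var[T] = a²·Var[X] = (-2)²·196 = 784 (the additive constant -5 does not affect variance).
E[T] = a·E[X] + b = (-2)·(-18) + (-5) = 31.
σ_X = √196 = 14.
σ_T = |a|·σ_X = |-2|·14 = 28.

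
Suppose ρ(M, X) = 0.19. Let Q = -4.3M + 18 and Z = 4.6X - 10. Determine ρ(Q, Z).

ρ(Q, Z) = -0.19

Linear rescalings preserve |correlation|; the slopes -4.3 and 4.6 have opposite signs, so the correlation flips sign: ρ(Q, Z) = −ρ(M, X) = -0.19.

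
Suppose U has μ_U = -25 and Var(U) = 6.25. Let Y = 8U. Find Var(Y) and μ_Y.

Var(Y) = 400, μ_Y = -200

Y = 8U is linear with a = 8, b = 0.
Var(Y) = a²·Var(U) = 8²·6.25 = 400.
μ_Y = a·μ_U + b = 8·(-25) = -200.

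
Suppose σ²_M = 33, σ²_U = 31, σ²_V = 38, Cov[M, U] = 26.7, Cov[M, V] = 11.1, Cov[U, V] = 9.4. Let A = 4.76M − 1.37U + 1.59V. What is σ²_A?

σ²_A = a²·σ²_M + b²·σ²_U + c²·σ²_V + 2ab·Cov[M, U] + 2ac·Cov[M, V] + 2bc·Cov[U, V], with a = 4.76, b = -1.37, c = 1.59.
= 747.7008 + 58.1839 + 96.0678 + (-348.23208) + 168.01848 + (-40.95204)
= 680.78686.

σ²_A = 680.78686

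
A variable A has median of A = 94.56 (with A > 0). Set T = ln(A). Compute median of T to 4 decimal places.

ln(A) is monotone on this domain, so median of T = ln(94.56) ≈ 4.5492.

median of T = 4.5492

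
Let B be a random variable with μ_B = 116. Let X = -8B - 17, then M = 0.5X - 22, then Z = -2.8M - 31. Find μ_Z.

μ_X = (-8)·116 + (-17) = -945.
μ_M = 0.5·(-945) + (-22) = -494.5.
μ_Z = (-2.8)·(-494.5) + (-31) = 1353.6.

μ_Z = 1353.6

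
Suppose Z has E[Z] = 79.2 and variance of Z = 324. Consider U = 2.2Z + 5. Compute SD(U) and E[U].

U = 2.2Z + 5 is linear with a = 2.2, b = 5.
SD(Z) = √324 = 18.
SD(U) = |a|·SD(Z) = |2.2|·18 = 39.6.
E[U] = a·E[Z] + b = 2.2·79.2 + 5 = 179.24.

SD(U) = 39.6, E[U] = 179.24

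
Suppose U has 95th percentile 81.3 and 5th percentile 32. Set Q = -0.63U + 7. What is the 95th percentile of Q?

Since a = -0.63 < 0 the transformation is decreasing, reversing order: the 95th percentile of Q corresponds to the 5th percentile of U.
So P_{95}(Q) = a·P_{5}(U) + b = (-0.63)·32 + 7 = -13.16.

95th percentile of Q = -13.16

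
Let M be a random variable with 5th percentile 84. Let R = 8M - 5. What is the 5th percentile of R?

Since a = 8 > 0 the transformation is increasing, so the 5th percentile of R = a·(P_{5} of M) + b = 8·84 + (-5) = 667.

5th percentile of R = 667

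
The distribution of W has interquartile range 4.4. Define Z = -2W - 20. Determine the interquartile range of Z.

Under Z = aW + b, IQR(Z) = |a|·IQR(W) = |-2|·4.4 = 8.8 (shifts cancel; spread scales by |a|).

IQR(Z) = 8.8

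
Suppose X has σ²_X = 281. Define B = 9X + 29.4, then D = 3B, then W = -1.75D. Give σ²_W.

σ²_W = 627350.0625

σ²_B = 9²·281 = 22761.
σ²_D = 3²·22761 = 204849.
σ²_W = (-1.75)²·204849 = 627350.0625.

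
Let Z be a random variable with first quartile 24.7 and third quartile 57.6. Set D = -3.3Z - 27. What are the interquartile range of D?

IQR(D) = 108.57

IQR of Z = Q3 − Q1 = 57.6 − 24.7 = 32.9.
Under D = aZ + b, IQR(D) = |a|·IQR(Z) = |-3.3|·32.9 = 108.57 (shifts cancel; spread scales by |a|).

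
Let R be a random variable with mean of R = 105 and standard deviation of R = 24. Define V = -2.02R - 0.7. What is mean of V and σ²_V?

V = -2.02R - 0.7 is linear with a = -2.02, b = -0.7.
mean of V = a·mean of R + b = (-2.02)·105 + (-0.7) = -212.8.
σ²_R = 24² = 576.
σ²_V = a²·σ²_R = (-2.02)²·576 = 2350.3104 (the additive constant -0.7 does not affect variance).

mean of V = -212.8, σ²_V = 2350.3104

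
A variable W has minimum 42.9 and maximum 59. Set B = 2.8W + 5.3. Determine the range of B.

Range(B) = 45.08

Range of W = 59 − 42.9 = 16.1.
Range(B) = |a|·Range(W) = |2.8|·16.1 = 45.08.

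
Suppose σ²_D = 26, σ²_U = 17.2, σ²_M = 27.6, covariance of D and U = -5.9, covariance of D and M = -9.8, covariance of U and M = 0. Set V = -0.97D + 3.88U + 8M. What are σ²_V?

σ²_V = 2246.30556

σ²_V = a²·σ²_D + b²·σ²_U + c²·σ²_M + 2ab·covariance of D and U + 2ac·covariance of D and M + 2bc·covariance of U and M, with a = -0.97, b = 3.88, c = 8.
= 24.4634 + 258.93568 + 1766.4 + 44.41048 + 152.096 + 0
= 2246.30556.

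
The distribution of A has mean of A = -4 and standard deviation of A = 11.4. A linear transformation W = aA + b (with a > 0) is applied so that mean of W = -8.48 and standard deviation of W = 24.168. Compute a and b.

standard deviation of W = a·standard deviation of A (a > 0), so a = 24.168/11.4 = 2.12.
mean of W = a·mean of A + b, so b = -8.48 − 2.12·(-4) = 0.

a = 2.12, b = 0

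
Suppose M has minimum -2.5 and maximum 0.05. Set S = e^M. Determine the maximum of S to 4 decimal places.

max(S) = 1.0513

e^M is increasing on this domain, so max(S) comes from max(M) = 0.05: max(S) = exp(0.05) ≈ 1.0513.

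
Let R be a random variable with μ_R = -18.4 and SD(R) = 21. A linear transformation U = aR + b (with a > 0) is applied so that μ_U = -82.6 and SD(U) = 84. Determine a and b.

SD(U) = a·SD(R) (a > 0), so a = 84/21 = 4.
μ_U = a·μ_R + b, so b = -82.6 − 4·(-18.4) = -9.

a = 4, b = -9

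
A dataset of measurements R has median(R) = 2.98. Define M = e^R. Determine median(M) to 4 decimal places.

median(M) = 19.6878

e^R is monotone on this domain, so median(M) = exp(2.98) ≈ 19.6878.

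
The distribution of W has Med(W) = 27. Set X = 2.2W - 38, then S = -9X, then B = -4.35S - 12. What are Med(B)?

Med(X) = 2.2·27 + (-38) = 21.4.
Med(S) = (-9)·21.4 = -192.6.
Med(B) = (-4.35)·(-192.6) + (-12) = 825.81.

Med(B) = 825.81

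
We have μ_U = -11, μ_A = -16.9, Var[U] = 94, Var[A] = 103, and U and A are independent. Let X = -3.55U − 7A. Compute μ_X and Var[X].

μ_X = (-3.55)·μ_U + (-7)·μ_A = (-3.55)·(-11) + (-7)·(-16.9) = 157.35.
Var[X] = a²·Var[U] + b²·Var[A] + 2ab·Cov(U, A) with a = -3.55, b = -7.
Independence gives Cov(U, A) = 0.
= (-3.55)²·94 + (-7)²·103 + 2·(-3.55)·(-7)·0
= 1184.635 + 5047 + 0 = 6231.635.

μ_X = 157.35, Var[X] = 6231.635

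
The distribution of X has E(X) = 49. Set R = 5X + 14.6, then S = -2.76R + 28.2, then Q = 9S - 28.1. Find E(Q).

E(R) = 5·49 + 14.6 = 259.6.
E(S) = (-2.76)·259.6 + 28.2 = -688.296.
E(Q) = 9·(-688.296) + (-28.1) = -6222.764.

E(Q) = -6222.764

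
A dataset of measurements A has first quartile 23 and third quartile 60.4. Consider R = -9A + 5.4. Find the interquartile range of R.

IQR of A = Q3 − Q1 = 60.4 − 23 = 37.4.
Under R = aA + b, IQR(R) = |a|·IQR(A) = |-9|·37.4 = 336.6 (shifts cancel; spread scales by |a|).

IQR(R) = 336.6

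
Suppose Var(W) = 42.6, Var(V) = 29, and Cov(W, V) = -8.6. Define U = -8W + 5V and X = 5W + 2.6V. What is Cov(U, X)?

Cov(U, X) = -1363.12

By bilinearity, Cov(U, X) = ac·Var(W) + bd·Var(V) + (ad+bc)·Cov(W, V), with a=-8, b=5, c=5, d=2.6.
ac·Var(W) = (-8)·5·42.6 = -1704
bd·Var(V) = 5·2.6·29 = 377
(ad+bc)·Cov(W, V) = (4.2)·(-8.6) = -36.12
Cov(U, X) = -1704 + 377 + (-36.12) = -1363.12.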